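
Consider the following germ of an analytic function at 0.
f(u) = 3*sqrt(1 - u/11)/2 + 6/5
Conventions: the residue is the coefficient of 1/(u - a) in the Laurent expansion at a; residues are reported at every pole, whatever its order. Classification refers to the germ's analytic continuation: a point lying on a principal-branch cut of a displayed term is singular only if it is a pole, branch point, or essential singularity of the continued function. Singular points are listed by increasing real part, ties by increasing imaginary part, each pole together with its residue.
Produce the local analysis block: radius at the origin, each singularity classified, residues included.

Radius of convergence at 0: 11.
At 11: an algebraic (square-root) branch point.

Branch term (3/2)*sqrt(1 - u/(11)): its argument vanishes at u = 11, a square-root branch point, modulus 11.
The radius of convergence is the smallest modulus among the singular points: 11.


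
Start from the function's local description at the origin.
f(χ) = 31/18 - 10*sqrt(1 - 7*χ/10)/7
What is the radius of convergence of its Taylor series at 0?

The radius of convergence is 10/7.

Branch term (-10/7)*sqrt(1 - χ/(10/7)): its argument vanishes at χ = 10/7, a square-root branch point, modulus 10/7.
The radius of convergence is the smallest modulus among the singular points: 10/7.


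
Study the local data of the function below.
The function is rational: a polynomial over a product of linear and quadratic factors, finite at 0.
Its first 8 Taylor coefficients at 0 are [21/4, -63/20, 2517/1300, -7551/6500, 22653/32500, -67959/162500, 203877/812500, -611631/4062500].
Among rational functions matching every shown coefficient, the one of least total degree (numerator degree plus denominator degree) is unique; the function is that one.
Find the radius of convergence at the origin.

No rational of total degree below 3 reproduces all 8 coefficients; solving the [2/1] Pade equations on them gives f(v) = (v**2/13 + 35/4)/(v + 5/3), whose expansion matches every shown term.
Denominator factor (v + 5/3): pole of order 1 at -5/3, modulus 5/3.
The radius of convergence is the smallest modulus among the singular points: 5/3.

The radius of convergence is 5/3.


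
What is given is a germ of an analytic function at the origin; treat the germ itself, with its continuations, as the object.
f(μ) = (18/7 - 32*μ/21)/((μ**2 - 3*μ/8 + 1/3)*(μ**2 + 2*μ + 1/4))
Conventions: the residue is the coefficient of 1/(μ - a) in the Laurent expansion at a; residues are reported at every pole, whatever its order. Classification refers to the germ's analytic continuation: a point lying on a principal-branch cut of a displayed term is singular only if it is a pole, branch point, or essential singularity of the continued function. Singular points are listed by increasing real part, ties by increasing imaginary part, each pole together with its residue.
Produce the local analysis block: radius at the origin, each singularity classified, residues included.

Denominator factor (μ**2 - 3*μ/8 + 1/3): discriminant -229/192, complex-conjugate roots (3/16) + ((1/48)*sqrt(687))*i and (3/16) - ((1/48)*sqrt(687))*i; poles of order 1, moduli (1/3)*sqrt(3) and (1/3)*sqrt(3).
Denominator factor (μ**2 + 2*μ + 1/4): discriminant 3, real irrational roots -1 + (1/2)*sqrt(3) and -1 - (1/2)*sqrt(3); poles of order 1, moduli 1 - (1/2)*sqrt(3) and 1 + (1/2)*sqrt(3).
The radius of convergence is the smallest modulus among the singular points: 1 - (1/2)*sqrt(3).
The factor μ**2 + 2*μ + 1/4 splits as (μ - a)(μ - a') with a = -1 - (1/2)*sqrt(3), a' = -1 + (1/2)*sqrt(3). At the order-1 pole a set g(μ) = (μ - a)*f(μ) = [(18/7 - 32*μ/21)/(μ**2 - 3*μ/8 + 1/3)] / (μ - a').
Simple pole: residue = g(a) at a = -1 - (1/2)*sqrt(3), which is 48224/29239 - (118592/87717)*sqrt(3).
The factor μ**2 + 2*μ + 1/4 splits as (μ - a)(μ - a') with a = -1 + (1/2)*sqrt(3), a' = -1 - (1/2)*sqrt(3). At the order-1 pole a set g(μ) = (μ - a)*f(μ) = [(18/7 - 32*μ/21)/(μ**2 - 3*μ/8 + 1/3)] / (μ - a').
Simple pole: residue = g(a) at a = -1 + (1/2)*sqrt(3), which is 48224/29239 + (118592/87717)*sqrt(3).
The factor μ**2 - 3*μ/8 + 1/3 splits as (μ - a)(μ - a') with a = (3/16) - ((1/48)*sqrt(687))*i, a' = (3/16) + ((1/48)*sqrt(687))*i. At the order-1 pole a set g(μ) = (μ - a)*f(μ) = [(18/7 - 32*μ/21)/(μ**2 + 2*μ + 1/4)] / (μ - a').
Simple pole: residue = g(a) at a = (3/16) - ((1/48)*sqrt(687))*i, which is (-48224/29239) - ((4640/956533)*sqrt(687))*i.
The factor μ**2 - 3*μ/8 + 1/3 splits as (μ - a)(μ - a') with a = (3/16) + ((1/48)*sqrt(687))*i, a' = (3/16) - ((1/48)*sqrt(687))*i. At the order-1 pole a set g(μ) = (μ - a)*f(μ) = [(18/7 - 32*μ/21)/(μ**2 + 2*μ + 1/4)] / (μ - a').
Simple pole: residue = g(a) at a = (3/16) + ((1/48)*sqrt(687))*i, which is (-48224/29239) + ((4640/956533)*sqrt(687))*i.
List the singular points by increasing real part (a conjugate pair: the negative imaginary part first).

Radius of convergence at 0: 1 - (1/2)*sqrt(3).
At -1 - (1/2)*sqrt(3): a pole of order 1; residue 48224/29239 - (118592/87717)*sqrt(3).
At -1 + (1/2)*sqrt(3): a pole of order 1; residue 48224/29239 + (118592/87717)*sqrt(3).
At (3/16) - ((1/48)*sqrt(687))*i: a pole of order 1; residue (-48224/29239) - ((4640/956533)*sqrt(687))*i.
At (3/16) + ((1/48)*sqrt(687))*i: a pole of order 1; residue (-48224/29239) + ((4640/956533)*sqrt(687))*i.


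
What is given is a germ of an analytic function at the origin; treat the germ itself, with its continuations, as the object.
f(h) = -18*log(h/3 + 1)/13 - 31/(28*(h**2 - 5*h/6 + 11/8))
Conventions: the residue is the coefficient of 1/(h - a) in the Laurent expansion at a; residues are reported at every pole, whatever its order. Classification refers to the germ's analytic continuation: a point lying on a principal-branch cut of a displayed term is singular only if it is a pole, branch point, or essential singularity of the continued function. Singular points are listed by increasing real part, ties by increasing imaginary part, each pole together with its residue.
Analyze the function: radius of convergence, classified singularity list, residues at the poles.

Radius of convergence at 0: (1/4)*sqrt(22).
At -3: a logarithmic branch point.
At (5/12) - ((1/12)*sqrt(173))*i: a pole of order 1; residue -((93/2422)*sqrt(173))*i.
At (5/12) + ((1/12)*sqrt(173))*i: a pole of order 1; residue ((93/2422)*sqrt(173))*i.

Denominator factor (h**2 - 5*h/6 + 11/8): discriminant -173/36, complex-conjugate roots (5/12) + ((1/12)*sqrt(173))*i and (5/12) - ((1/12)*sqrt(173))*i; poles of order 1, moduli (1/4)*sqrt(22) and (1/4)*sqrt(22).
Branch term (-18/13)*log(1 - h/(-3)): its argument vanishes at h = -3, a logarithmic branch point, modulus 3.
The radius of convergence is the smallest modulus among the singular points: (1/4)*sqrt(22).
The branch term is analytic at (5/12) - ((1/12)*sqrt(173))*i and contributes nothing to the residue; only the rational part matters.
The factor h**2 - 5*h/6 + 11/8 splits as (h - a)(h - a') with a = (5/12) - ((1/12)*sqrt(173))*i, a' = (5/12) + ((1/12)*sqrt(173))*i. At the order-1 pole a set g(h) = (h - a)*(rational part) = [-31/28] / (h - a').
Simple pole: residue = g(a) at a = (5/12) - ((1/12)*sqrt(173))*i, which is -((93/2422)*sqrt(173))*i.
The branch term is analytic at (5/12) + ((1/12)*sqrt(173))*i and contributes nothing to the residue; only the rational part matters.
The factor h**2 - 5*h/6 + 11/8 splits as (h - a)(h - a') with a = (5/12) + ((1/12)*sqrt(173))*i, a' = (5/12) - ((1/12)*sqrt(173))*i. At the order-1 pole a set g(h) = (h - a)*(rational part) = [-31/28] / (h - a').
Simple pole: residue = g(a) at a = (5/12) + ((1/12)*sqrt(173))*i, which is ((93/2422)*sqrt(173))*i.
List the singular points by increasing real part (a conjugate pair: the negative imaginary part first).


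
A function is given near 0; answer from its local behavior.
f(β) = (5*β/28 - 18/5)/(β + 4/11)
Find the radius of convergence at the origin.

Denominator factor (β + 4/11): pole of order 1 at -4/11, modulus 4/11.
The radius of convergence is the smallest modulus among the singular points: 4/11.

The radius of convergence is 4/11.


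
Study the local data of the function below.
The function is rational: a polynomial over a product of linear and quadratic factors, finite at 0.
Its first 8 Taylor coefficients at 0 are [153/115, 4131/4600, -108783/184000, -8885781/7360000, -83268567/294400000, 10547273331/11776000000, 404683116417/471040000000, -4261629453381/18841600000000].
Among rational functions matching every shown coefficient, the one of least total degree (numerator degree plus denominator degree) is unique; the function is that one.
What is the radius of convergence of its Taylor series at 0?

The radius of convergence is (1/3)*sqrt(10).

No rational of total degree below 2 reproduces all 8 coefficients; solving the [0/2] Pade equations on them gives f(η) = 34/(23*(η**2 - 3*η/4 + 10/9)), whose expansion matches every shown term.
Denominator factor (η**2 - 3*η/4 + 10/9): discriminant -559/144, complex-conjugate roots (3/8) + ((1/24)*sqrt(559))*i and (3/8) - ((1/24)*sqrt(559))*i; poles of order 1, moduli (1/3)*sqrt(10) and (1/3)*sqrt(10).
The radius of convergence is the smallest modulus among the singular points: (1/3)*sqrt(10).


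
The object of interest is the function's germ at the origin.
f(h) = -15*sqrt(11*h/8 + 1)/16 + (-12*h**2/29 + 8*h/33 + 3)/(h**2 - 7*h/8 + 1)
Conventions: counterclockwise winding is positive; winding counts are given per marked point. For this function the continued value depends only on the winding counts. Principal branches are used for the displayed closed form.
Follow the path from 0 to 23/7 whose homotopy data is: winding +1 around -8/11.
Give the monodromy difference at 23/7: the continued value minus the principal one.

The rational part is single-valued and drops out of the difference; each branch term changes only by its own monodromy.
(-15/16)*sqrt(1 - h/(-8/11)): winding +1 is odd, the square root flips sign, contributing -2*(-15/16)*sqrt(1 - (23/7)/(-8/11)) = -2*(-15/16)*sqrt(309/56) = (15/224)*sqrt(4326).
Summing the contributions at h = 23/7 gives (15/224)*sqrt(4326).

Continued minus principal equals (15/224)*sqrt(4326).


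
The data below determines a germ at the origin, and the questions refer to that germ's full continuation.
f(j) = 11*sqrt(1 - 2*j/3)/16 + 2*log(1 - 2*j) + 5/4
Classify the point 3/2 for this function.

The point is an algebraic (square-root) branch point.

The term (11/16)*sqrt(1 - j/(3/2)) has argument 1 - 3/2/(3/2) = 0 at 3/2: a square-root (algebraic, two-sheeted) branch point; the remaining terms are analytic or single-valued there.


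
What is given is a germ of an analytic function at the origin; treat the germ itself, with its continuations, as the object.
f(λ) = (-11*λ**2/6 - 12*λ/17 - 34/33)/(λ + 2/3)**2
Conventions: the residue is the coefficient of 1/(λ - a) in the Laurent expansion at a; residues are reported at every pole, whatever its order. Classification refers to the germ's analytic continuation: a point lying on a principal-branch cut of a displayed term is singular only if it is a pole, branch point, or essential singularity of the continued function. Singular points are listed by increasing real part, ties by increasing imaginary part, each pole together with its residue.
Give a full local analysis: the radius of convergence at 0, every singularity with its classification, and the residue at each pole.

Radius of convergence at 0: 2/3.
At -2/3: a pole of order 2; residue 266/153.

Denominator factor (λ + 2/3)^2: pole of order 2 at -2/3, modulus 2/3.
The radius of convergence is the smallest modulus among the singular points: 2/3.
At the order-2 pole -2/3 set g(λ) = (λ - (-2/3))^2*f(λ) = -11*λ**2/6 - 12*λ/17 - 34/33.
Order-2 pole: residue = g'(a); g'(-2/3) = 266/153, so the residue is 266/153.


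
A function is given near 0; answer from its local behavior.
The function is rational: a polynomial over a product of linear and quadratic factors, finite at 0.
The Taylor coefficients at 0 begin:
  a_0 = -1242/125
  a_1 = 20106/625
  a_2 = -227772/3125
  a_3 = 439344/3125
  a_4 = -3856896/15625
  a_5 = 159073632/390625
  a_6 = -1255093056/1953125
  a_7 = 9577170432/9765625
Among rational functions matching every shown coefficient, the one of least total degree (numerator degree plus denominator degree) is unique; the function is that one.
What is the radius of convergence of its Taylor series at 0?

No rational of total degree below 4 reproduces all 8 coefficients; solving the [1/3] Pade equations on them gives f(z) = (-25*z/12 - 23/4)/(z + 5/6)**3, whose expansion matches every shown term.
Denominator factor (z + 5/6)^3: pole of order 3 at -5/6, modulus 5/6.
The radius of convergence is the smallest modulus among the singular points: 5/6.

The radius of convergence is 5/6.


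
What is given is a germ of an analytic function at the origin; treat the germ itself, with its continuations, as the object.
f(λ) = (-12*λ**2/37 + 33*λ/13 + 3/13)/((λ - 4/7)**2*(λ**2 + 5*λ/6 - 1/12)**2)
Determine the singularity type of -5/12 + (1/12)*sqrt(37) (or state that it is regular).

The denominator factor λ**2 + 5*λ/6 - 1/12 vanishes at -5/12 + (1/12)*sqrt(37) and appears to the power 2; the numerator there equals -5579/5772 + (1351/5772)*sqrt(37), nonzero, and no other factor vanishes.
Hence a pole whose order is the multiplicity, 2.

The point is a pole of order 2.


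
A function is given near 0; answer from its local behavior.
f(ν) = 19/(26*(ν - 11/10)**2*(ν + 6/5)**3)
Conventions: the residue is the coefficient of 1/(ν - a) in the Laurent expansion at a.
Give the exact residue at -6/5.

The residue is 285000/3637933.

At the order-3 pole -6/5 set g(ν) = (ν - (-6/5))^3*f(ν) = 19/(26*(ν - 11/10)**2).
Order-3 pole: residue = g''(a)/2; g''(-6/5) = 570000/3637933, so the residue is 285000/3637933.


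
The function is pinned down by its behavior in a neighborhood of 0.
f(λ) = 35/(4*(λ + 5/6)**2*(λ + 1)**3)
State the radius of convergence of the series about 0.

Denominator factor (λ + 5/6)^2: pole of order 2 at -5/6, modulus 5/6.
Denominator factor (λ + 1)^3: pole of order 3 at -1, modulus 1.
The radius of convergence is the smallest modulus among the singular points: 5/6.

The radius of convergence is 5/6.


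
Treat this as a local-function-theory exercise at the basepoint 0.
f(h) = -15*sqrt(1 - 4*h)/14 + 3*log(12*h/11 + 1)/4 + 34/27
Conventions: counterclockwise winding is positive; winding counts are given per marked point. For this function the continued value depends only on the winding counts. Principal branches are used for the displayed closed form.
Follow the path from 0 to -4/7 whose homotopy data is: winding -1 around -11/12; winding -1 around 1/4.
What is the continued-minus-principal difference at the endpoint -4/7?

Continued minus principal equals ((15/49)*sqrt(161)) - ((3/2)*pi)*i.

The rational part is single-valued and drops out of the difference; each branch term changes only by its own monodromy.
(-15/14)*sqrt(1 - h/(1/4)): winding -1 is odd, the square root flips sign, contributing -2*(-15/14)*sqrt(1 - (-4/7)/(1/4)) = -2*(-15/14)*sqrt(23/7) = (15/49)*sqrt(161).
(3/4)*log(1 - h/(-11/12)): each positive loop around -11/12 adds 2*pi*i to the log, so winding -1 contributes (3/4)*(-1)*2*pi*i = -(3/2)*pi*i.
Summing the contributions at h = -4/7 gives ((15/49)*sqrt(161)) - ((3/2)*pi)*i.


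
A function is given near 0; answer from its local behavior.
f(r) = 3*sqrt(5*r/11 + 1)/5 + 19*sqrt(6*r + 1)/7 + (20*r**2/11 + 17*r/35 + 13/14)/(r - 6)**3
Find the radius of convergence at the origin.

Denominator factor (r - 6)^3: pole of order 3 at 6, modulus 6.
Branch term (3/5)*sqrt(1 - r/(-11/5)): its argument vanishes at r = -11/5, a square-root branch point, modulus 11/5.
Branch term (19/7)*sqrt(1 - r/(-1/6)): its argument vanishes at r = -1/6, a square-root branch point, modulus 1/6.
The radius of convergence is the smallest modulus among the singular points: 1/6.

The radius of convergence is 1/6.


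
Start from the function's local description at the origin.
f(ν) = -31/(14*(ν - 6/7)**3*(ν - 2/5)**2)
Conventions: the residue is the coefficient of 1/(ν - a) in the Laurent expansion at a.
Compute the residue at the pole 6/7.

The residue is -19936875/131072.

At the order-3 pole 6/7 set g(ν) = (ν - (6/7))^3*f(ν) = -31/(14*(ν - 2/5)**2).
Order-3 pole: residue = g''(a)/2; g''(6/7) = -19936875/65536, so the residue is -19936875/131072.


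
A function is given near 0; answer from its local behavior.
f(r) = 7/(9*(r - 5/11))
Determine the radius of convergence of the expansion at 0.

Denominator factor (r - 5/11): pole of order 1 at 5/11, modulus 5/11.
The radius of convergence is the smallest modulus among the singular points: 5/11.

The radius of convergence is 5/11.


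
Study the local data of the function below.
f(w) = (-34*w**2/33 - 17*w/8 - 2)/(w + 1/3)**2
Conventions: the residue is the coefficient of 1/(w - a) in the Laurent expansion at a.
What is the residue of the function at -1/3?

The residue is -1139/792.

At the order-2 pole -1/3 set g(w) = (w - (-1/3))^2*f(w) = -34*w**2/33 - 17*w/8 - 2.
Order-2 pole: residue = g'(a); g'(-1/3) = -1139/792, so the residue is -1139/792.


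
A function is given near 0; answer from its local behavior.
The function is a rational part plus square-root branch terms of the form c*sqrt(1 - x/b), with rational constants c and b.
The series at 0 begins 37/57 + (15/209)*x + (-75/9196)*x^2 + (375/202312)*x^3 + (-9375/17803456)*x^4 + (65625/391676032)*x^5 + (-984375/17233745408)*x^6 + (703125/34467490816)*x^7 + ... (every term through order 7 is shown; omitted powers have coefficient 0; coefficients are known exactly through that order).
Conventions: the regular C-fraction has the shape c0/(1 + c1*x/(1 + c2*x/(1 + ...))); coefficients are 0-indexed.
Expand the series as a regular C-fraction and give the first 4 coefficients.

Taylor coefficients (read off): a_0 = 37/57, a_1 = 15/209, a_2 = -75/9196, a_3 = 375/202312.
c0 = a_0 = 37/57. Peel one level at a time: if S = 1 + c*x/S' with S'(0) = 1, then c is the x-coefficient of S and S' = c*x/(S - 1).
S_1 = c0/f = 1 + (-45/407)*x + (16425/662596)*x^2 + ...; c1 = -45/407.
S_2 = c1*x/(S_1 - 1) = 1 + (365/1628)*x + (-25/1936)*x^2 + ...; c2 = 365/1628.
S_3 = c2*x/(S_2 - 1) = 1 + (185/3212)*x + ...; c3 = 185/3212.

The regular C-fraction coefficients are [37/57, -45/407, 365/1628, 185/3212].


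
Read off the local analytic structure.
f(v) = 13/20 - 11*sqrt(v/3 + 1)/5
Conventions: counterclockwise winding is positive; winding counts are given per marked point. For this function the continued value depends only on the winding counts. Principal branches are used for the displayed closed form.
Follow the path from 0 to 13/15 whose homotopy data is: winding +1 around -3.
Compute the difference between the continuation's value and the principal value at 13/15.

The rational part is single-valued and drops out of the difference; each branch term changes only by its own monodromy.
(-11/5)*sqrt(1 - v/(-3)): winding +1 is odd, the square root flips sign, contributing -2*(-11/5)*sqrt(1 - (13/15)/(-3)) = -2*(-11/5)*sqrt(58/45) = (22/75)*sqrt(290).
Summing the contributions at v = 13/15 gives (22/75)*sqrt(290).

Continued minus principal equals (22/75)*sqrt(290).


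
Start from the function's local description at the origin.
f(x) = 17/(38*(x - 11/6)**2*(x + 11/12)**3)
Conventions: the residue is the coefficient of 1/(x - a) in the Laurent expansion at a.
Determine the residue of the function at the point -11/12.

The residue is 6528/278179.

At the order-3 pole -11/12 set g(x) = (x - (-11/12))^3*f(x) = 17/(38*(x - 11/6)**2).
Order-3 pole: residue = g''(a)/2; g''(-11/12) = 13056/278179, so the residue is 6528/278179.


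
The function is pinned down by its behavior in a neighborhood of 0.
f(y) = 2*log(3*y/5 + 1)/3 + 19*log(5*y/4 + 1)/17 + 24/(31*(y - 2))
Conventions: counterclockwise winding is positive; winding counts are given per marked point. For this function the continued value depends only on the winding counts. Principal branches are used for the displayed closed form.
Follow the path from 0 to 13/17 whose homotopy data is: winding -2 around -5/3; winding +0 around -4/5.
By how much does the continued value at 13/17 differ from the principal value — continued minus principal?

The rational part is single-valued and drops out of the difference; each branch term changes only by its own monodromy.
(2/3)*log(1 - y/(-5/3)): each positive loop around -5/3 adds 2*pi*i to the log, so winding -2 contributes (2/3)*(-2)*2*pi*i = -(8/3)*pi*i.
(19/17)*log(1 - y/(-4/5)): winding 0 around -4/5, so this term returns to its principal value, contribution 0.
Summing the contributions at y = 13/17 gives -(8/3)*pi*i.

Continued minus principal equals -(8/3)*pi*i.


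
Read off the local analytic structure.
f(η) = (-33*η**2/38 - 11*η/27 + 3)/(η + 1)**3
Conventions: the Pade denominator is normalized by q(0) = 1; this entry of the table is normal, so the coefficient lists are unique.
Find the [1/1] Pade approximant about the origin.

The Pade approximant has numerator coefficients [3, -926297/260604]; denominator coefficients [1, 18831/9652].

Taylor coefficients needed (expand at 0): a_0 = 3, a_1 = -254/27, a_2 = 6277/342.
Write the denominator as Q(η) = 1 + q1*η. Requiring Q*f - P = O(η^3) with deg P <= 1 kills the coefficients of η^2..η^2 in Q*f:
  η^2: a_2 + q1*a_1 = 0, i.e. 6277/342 + (-254/27)*q1 = 0.
Solving this linear system: q1 = 18831/9652.
The numerator is Q*f truncated at degree 1: P0 = a_0 = 3; P1 = a_1 + q1*a_0 = -926297/260604.


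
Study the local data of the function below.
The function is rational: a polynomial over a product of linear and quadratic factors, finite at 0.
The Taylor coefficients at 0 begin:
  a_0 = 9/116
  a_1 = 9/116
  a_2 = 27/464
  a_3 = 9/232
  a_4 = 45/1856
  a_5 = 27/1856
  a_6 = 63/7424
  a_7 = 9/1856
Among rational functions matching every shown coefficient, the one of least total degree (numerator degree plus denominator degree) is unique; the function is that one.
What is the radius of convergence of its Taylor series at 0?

No rational of total degree below 2 reproduces all 8 coefficients; solving the [0/2] Pade equations on them gives f(σ) = 9/(29*(σ - 2)**2), whose expansion matches every shown term.
Denominator factor (σ - 2)^2: pole of order 2 at 2, modulus 2.
The radius of convergence is the smallest modulus among the singular points: 2.

The radius of convergence is 2.


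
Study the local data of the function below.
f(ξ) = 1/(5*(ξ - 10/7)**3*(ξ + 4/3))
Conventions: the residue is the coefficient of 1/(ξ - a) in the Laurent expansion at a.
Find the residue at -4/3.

At the order-1 pole -4/3 set g(ξ) = (ξ - (-4/3))*f(ξ) = 1/(5*(ξ - 10/7)**3).
Simple pole: residue = g(a) at a = -4/3, which is -9261/975560.

The residue is -9261/975560.


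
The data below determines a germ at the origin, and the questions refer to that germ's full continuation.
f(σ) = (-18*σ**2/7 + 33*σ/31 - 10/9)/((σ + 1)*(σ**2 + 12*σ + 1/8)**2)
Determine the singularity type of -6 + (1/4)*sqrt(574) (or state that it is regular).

The point is a pole of order 2.

The denominator factor σ**2 + 12*σ + 1/8 vanishes at -6 + (1/4)*sqrt(574) and appears to the power 2; the numerator there equals -1502401/7812 + (6927/868)*sqrt(574), nonzero, and no other factor vanishes.
Hence a pole whose order is the multiplicity, 2.


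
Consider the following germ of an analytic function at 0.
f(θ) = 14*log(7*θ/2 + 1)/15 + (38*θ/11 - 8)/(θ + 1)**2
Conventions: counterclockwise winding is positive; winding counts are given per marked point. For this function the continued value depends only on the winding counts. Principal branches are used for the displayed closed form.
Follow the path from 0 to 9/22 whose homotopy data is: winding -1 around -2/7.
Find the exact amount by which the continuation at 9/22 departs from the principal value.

Continued minus principal equals -(28/15)*pi*i.

The rational part is single-valued and drops out of the difference; each branch term changes only by its own monodromy.
(14/15)*log(1 - θ/(-2/7)): each positive loop around -2/7 adds 2*pi*i to the log, so winding -1 contributes (14/15)*(-1)*2*pi*i = -(28/15)*pi*i.
Summing the contributions at θ = 9/22 gives -(28/15)*pi*i.


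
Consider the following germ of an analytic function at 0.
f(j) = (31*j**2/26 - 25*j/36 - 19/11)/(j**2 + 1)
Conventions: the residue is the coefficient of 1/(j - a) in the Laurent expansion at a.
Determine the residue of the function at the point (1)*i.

The factor j**2 + 1 splits as (j - a)(j - a') with a = (1)*i, a' = -(1)*i. At the order-1 pole a set g(j) = (j - a)*f(j) = [31*j**2/26 - 25*j/36 - 19/11] / (j - a').
Simple pole: residue = g(a) at a = (1)*i, which is (-25/72) + (835/572)*i.

The residue is (-25/72) + (835/572)*i.


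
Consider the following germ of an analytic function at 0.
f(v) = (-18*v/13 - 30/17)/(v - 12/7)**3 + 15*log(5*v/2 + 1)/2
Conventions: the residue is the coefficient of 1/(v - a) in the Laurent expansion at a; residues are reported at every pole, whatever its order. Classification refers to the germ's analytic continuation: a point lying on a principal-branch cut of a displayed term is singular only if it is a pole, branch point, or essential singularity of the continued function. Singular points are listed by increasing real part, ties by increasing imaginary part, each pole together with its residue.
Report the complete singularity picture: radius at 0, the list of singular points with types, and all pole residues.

Radius of convergence at 0: 2/5.
At -2/5: a logarithmic branch point.
At 12/7: a pole of order 3; residue 0.

Denominator factor (v - 12/7)^3: pole of order 3 at 12/7, modulus 12/7.
Branch term (15/2)*log(1 - v/(-2/5)): its argument vanishes at v = -2/5, a logarithmic branch point, modulus 2/5.
The radius of convergence is the smallest modulus among the singular points: 2/5.
The branch term is analytic at 12/7 and contributes nothing to the residue; only the rational part matters.
At the order-3 pole 12/7 set g(v) = (v - (12/7))^3*(rational part) = -18*v/13 - 30/17.
Order-3 pole: residue = g''(a)/2; g''(12/7) = 0, so the residue is 0.
List the singular points by increasing real part (a conjugate pair: the negative imaginary part first).


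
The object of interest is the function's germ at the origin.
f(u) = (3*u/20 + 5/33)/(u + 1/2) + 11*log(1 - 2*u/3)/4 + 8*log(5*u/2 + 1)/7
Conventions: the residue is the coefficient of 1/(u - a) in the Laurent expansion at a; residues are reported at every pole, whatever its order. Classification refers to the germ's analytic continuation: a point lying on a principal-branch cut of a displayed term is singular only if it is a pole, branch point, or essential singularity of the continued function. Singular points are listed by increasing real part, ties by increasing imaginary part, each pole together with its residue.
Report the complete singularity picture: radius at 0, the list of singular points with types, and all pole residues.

Radius of convergence at 0: 2/5.
At -1/2: a pole of order 1; residue 101/1320.
At -2/5: a logarithmic branch point.
At 3/2: a logarithmic branch point.

Denominator factor (u + 1/2): pole of order 1 at -1/2, modulus 1/2.
Branch term (8/7)*log(1 - u/(-2/5)): its argument vanishes at u = -2/5, a logarithmic branch point, modulus 2/5.
Branch term (11/4)*log(1 - u/(3/2)): its argument vanishes at u = 3/2, a logarithmic branch point, modulus 3/2.
The radius of convergence is the smallest modulus among the singular points: 2/5.
The branch terms are analytic at -1/2 and contribute nothing to the residue; only the rational part matters.
At the order-1 pole -1/2 set g(u) = (u - (-1/2))*(rational part) = 3*u/20 + 5/33.
Simple pole: residue = g(a) at a = -1/2, which is 101/1320.
List the singular points by increasing real part (a conjugate pair: the negative imaginary part first).


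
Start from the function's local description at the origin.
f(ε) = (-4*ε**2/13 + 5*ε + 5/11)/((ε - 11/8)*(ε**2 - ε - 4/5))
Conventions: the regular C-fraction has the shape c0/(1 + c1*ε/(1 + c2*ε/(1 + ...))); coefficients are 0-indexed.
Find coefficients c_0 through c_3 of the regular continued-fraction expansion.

Taylor coefficients (expand at 0): a_0 = 50/121, a_1 = 11525/2662, a_2 = -2513395/1522664, a_3 = 658908585/66997216.
c0 = a_0 = 50/121. Peel one level at a time: if S = 1 + c*ε/S' with S'(0) = 1, then c is the ε-coefficient of S and S' = c*ε/(S - 1).
S_1 = c0/f = 1 + (-461/44)*ε + (81344/715)*ε^2 + ...; c1 = -461/44.
S_2 = c1*ε/(S_1 - 1) = 1 + (325376/29965)*ε + (-1909169924/897901225)*ε^2 + ...; c2 = 325376/29965.
S_3 = c2*ε/(S_2 - 1) = 1 + (477292481/2437472960)*ε + ...; c3 = 477292481/2437472960.

The regular C-fraction coefficients are [50/121, -461/44, 325376/29965, 477292481/2437472960].


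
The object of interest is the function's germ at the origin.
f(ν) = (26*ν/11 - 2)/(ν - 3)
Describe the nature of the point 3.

The denominator factor ν - 3 vanishes at 3 and appears to the power 1; the numerator there equals 56/11, nonzero, and no other factor vanishes.
Hence a pole whose order is the multiplicity, 1.

The point is a pole of order 1.


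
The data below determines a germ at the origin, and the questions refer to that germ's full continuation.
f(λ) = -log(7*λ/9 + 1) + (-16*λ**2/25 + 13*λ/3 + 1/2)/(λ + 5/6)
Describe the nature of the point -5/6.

The point is a pole of order 1.

The denominator factor λ + 5/6 vanishes at -5/6 and appears to the power 1; the numerator there equals -32/9, nonzero, and no other factor vanishes.
The branch terms are analytic at this point.
Hence a pole whose order is the multiplicity, 1.


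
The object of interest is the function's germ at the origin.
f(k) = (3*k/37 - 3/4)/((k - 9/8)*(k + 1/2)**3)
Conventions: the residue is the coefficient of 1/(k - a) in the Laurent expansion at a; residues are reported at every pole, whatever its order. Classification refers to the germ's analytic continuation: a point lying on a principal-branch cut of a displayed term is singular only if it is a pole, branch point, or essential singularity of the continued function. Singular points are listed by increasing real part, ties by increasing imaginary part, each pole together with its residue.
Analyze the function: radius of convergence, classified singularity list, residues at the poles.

Denominator factor (k + 1/2)^3: pole of order 3 at -1/2, modulus 1/2.
Denominator factor (k - 9/8): pole of order 1 at 9/8, modulus 9/8.
The radius of convergence is the smallest modulus among the singular points: 1/2.
At the order-3 pole -1/2 set g(k) = (k - (-1/2))^3*f(k) = (3*k/37 - 3/4)/(k - 9/8).
Order-3 pole: residue = g''(a)/2; g''(-1/2) = 1920/6253, so the residue is 960/6253.
At the order-1 pole 9/8 set g(k) = (k - (9/8))*f(k) = (3*k/37 - 3/4)/(k + 1/2)**3.
Simple pole: residue = g(a) at a = 9/8, which is -960/6253.
List the singular points by increasing real part (a conjugate pair: the negative imaginary part first).

Radius of convergence at 0: 1/2.
At -1/2: a pole of order 3; residue 960/6253.
At 9/8: a pole of order 1; residue -960/6253.


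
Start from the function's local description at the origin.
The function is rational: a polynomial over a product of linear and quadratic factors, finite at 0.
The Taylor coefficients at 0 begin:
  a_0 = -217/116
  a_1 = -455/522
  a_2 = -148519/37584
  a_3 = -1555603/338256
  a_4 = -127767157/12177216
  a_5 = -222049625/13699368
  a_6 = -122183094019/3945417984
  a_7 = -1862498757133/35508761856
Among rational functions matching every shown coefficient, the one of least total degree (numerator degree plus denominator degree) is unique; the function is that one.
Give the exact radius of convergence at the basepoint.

The radius of convergence is -2/9 + (4/63)*sqrt(154).

No rational of total degree below 3 reproduces all 8 coefficients; solving the [1/2] Pade equations on them gives f(γ) = (31/29 - γ/3)/(γ**2 + 4*γ/9 - 4/7), whose expansion matches every shown term.
Denominator factor (γ**2 + 4*γ/9 - 4/7): discriminant 1408/567, real irrational roots -2/9 + (4/63)*sqrt(154) and -2/9 - (4/63)*sqrt(154); poles of order 1, moduli -2/9 + (4/63)*sqrt(154) and 2/9 + (4/63)*sqrt(154).
The radius of convergence is the smallest modulus among the singular points: -2/9 + (4/63)*sqrt(154).


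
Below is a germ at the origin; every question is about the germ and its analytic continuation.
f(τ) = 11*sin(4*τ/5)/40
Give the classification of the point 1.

The point is a regular point.

There is no denominator, hence no pole anywhere.
The factor -sin(4*τ/5) is entire.
So the germ continues analytically to 1.


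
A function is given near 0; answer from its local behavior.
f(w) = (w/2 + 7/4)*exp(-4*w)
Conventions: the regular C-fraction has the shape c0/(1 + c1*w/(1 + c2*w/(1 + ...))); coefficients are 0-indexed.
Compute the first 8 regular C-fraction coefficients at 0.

The regular C-fraction coefficients are [7/4, 26/7, -170/91, 2044/3315, -11674/18615, 12104/32777, -30295/79922, 97433/369350].

Taylor coefficients (expand at 0): a_0 = 7/4, a_1 = -13/2, a_2 = 12, a_3 = -44/3, a_4 = 40/3, a_5 = -48/5, a_6 = 256/45, a_7 = -128/45.
c0 = a_0 = 7/4. Peel one level at a time: if S = 1 + c*w/S' with S'(0) = 1, then c is the w-coefficient of S and S' = c*w/(S - 1).
S_1 = c0/f = 1 + (26/7)*w + (340/49)*w^2 + ...; c1 = 26/7.
S_2 = c1*w/(S_1 - 1) = 1 + (-170/91)*w + (584/507)*w^2 + ...; c2 = -170/91.
S_3 = c2*w/(S_2 - 1) = 1 + (2044/3315)*w + (25144/65025)*w^2 + ...; c3 = 2044/3315.
S_4 = c3*w/(S_3 - 1) = 1 + (-11674/18615)*w + (18512/79935)*w^2 + ...; c4 = -11674/18615.
S_5 = c4*w/(S_4 - 1) = 1 + (12104/32777)*w + (28220/201601)*w^2 + ...; c5 = 12104/32777.
S_6 = c5*w/(S_5 - 1) = 1 + (-30295/79922)*w + (15841/158420)*w^2 + ...; c6 = -30295/79922.
S_7 = c6*w/(S_6 - 1) = 1 + (97433/369350)*w + ...; c7 = 97433/369350.


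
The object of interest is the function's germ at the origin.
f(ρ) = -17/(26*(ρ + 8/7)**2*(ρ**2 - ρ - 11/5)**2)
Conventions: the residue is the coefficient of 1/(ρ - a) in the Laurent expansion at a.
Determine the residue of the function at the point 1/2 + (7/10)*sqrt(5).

The residue is 821442125/5901506 - (2571369425/41310542)*sqrt(5).

The factor ρ**2 - ρ - 11/5 splits as (ρ - a)(ρ - a') with a = 1/2 + (7/10)*sqrt(5), a' = 1/2 - (7/10)*sqrt(5). At the order-2 pole a set g(ρ) = (ρ - a)^2*f(ρ) = [-17/(26*(ρ + 8/7)**2)] / (ρ - a')^2.
Order-2 pole: residue = g'(a); g'(1/2 + (7/10)*sqrt(5)) = 821442125/5901506 - (2571369425/41310542)*sqrt(5), so the residue is 821442125/5901506 - (2571369425/41310542)*sqrt(5).


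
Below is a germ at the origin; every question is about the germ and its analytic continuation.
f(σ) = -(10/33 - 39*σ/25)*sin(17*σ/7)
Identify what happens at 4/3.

There is no denominator, hence no pole anywhere.
The factor -sin(17*σ/7) is entire.
So the germ continues analytically to 4/3.

The point is a regular point.


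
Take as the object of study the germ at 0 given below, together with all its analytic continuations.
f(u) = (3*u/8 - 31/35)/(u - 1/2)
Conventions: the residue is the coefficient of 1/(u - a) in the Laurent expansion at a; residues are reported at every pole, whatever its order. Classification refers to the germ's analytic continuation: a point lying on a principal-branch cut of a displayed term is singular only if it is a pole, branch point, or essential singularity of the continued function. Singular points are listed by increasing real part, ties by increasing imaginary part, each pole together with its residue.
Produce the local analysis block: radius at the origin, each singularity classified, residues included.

Denominator factor (u - 1/2): pole of order 1 at 1/2, modulus 1/2.
The radius of convergence is the smallest modulus among the singular points: 1/2.
At the order-1 pole 1/2 set g(u) = (u - (1/2))*f(u) = 3*u/8 - 31/35.
Simple pole: residue = g(a) at a = 1/2, which is -391/560.

Radius of convergence at 0: 1/2.
At 1/2: a pole of order 1; residue -391/560.


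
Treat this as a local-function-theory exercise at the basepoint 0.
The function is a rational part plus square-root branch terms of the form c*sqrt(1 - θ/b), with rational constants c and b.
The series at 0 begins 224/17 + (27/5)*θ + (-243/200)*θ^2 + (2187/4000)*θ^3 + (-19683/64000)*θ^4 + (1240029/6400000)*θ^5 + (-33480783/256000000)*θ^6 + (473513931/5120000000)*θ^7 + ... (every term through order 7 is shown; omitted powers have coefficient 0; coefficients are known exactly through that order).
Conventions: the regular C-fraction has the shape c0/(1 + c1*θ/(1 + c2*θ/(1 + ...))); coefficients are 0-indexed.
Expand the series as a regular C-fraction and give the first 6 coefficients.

The regular C-fraction coefficients are [224/17, -459/1120, 711/1120, 63/790, 117/316, 711/5200].

Taylor coefficients (read off): a_0 = 224/17, a_1 = 27/5, a_2 = -243/200, a_3 = 2187/4000, a_4 = -19683/64000, a_5 = 1240029/6400000.
c0 = a_0 = 224/17. Peel one level at a time: if S = 1 + c*θ/S' with S'(0) = 1, then c is the θ-coefficient of S and S' = c*θ/(S - 1).
S_1 = c0/f = 1 + (-459/1120)*θ + (326349/1254400)*θ^2 + ...; c1 = -459/1120.
S_2 = c1*θ/(S_1 - 1) = 1 + (711/1120)*θ + (-81/1600)*θ^2 + ...; c2 = 711/1120.
S_3 = c2*θ/(S_2 - 1) = 1 + (63/790)*θ + (-7371/249640)*θ^2 + ...; c3 = 63/790.
S_4 = c3*θ/(S_3 - 1) = 1 + (117/316)*θ + (-81/1600)*θ^2 + ...; c4 = 117/316.
S_5 = c4*θ/(S_4 - 1) = 1 + (711/5200)*θ + ...; c5 = 711/5200.


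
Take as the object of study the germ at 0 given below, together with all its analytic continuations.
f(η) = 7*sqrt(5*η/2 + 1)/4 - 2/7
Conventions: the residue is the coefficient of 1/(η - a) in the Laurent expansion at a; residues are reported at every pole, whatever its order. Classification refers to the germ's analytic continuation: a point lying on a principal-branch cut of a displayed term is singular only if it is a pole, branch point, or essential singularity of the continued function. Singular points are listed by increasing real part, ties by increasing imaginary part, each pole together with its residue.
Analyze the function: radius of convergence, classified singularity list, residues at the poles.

Branch term (7/4)*sqrt(1 - η/(-2/5)): its argument vanishes at η = -2/5, a square-root branch point, modulus 2/5.
The radius of convergence is the smallest modulus among the singular points: 2/5.

Radius of convergence at 0: 2/5.
At -2/5: an algebraic (square-root) branch point.


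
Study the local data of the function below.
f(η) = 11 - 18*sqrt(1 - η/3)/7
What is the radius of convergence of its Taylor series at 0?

Branch term (-18/7)*sqrt(1 - η/(3)): its argument vanishes at η = 3, a square-root branch point, modulus 3.
The radius of convergence is the smallest modulus among the singular points: 3.

The radius of convergence is 3.


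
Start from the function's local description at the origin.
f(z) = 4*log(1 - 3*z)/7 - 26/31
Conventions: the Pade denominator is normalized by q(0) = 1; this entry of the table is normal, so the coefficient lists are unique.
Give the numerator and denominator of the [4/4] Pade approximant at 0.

The Pade approximant has numerator coefficients [-26/31, 720/217, -432/217, -4680/1519, 13554/7595]; denominator coefficients [1, -6, 81/7, -54/7, 81/70].

Taylor coefficients needed (expand at 0): a_0 = -26/31, a_1 = -12/7, a_2 = -18/7, a_3 = -36/7, a_4 = -81/7, a_5 = -972/35, a_6 = -486/7, a_7 = -8748/49, a_8 = -6561/14.
Write the denominator as Q(z) = 1 + q1*z + q2*z^2 + q3*z^3 + q4*z^4. Requiring Q*f - P = O(z^9) with deg P <= 4 kills the coefficients of z^5..z^8 in Q*f:
  z^5: a_5 + q1*a_4 + q2*a_3 + q3*a_2 + q4*a_1 = 0, i.e. -972/35 + (-81/7)*q1 + (-36/7)*q2 + (-18/7)*q3 + (-12/7)*q4 = 0.
  z^6: a_6 + q1*a_5 + q2*a_4 + q3*a_3 + q4*a_2 = 0, i.e. -486/7 + (-972/35)*q1 + (-81/7)*q2 + (-36/7)*q3 + (-18/7)*q4 = 0.
  z^7: a_7 + q1*a_6 + q2*a_5 + q3*a_4 + q4*a_3 = 0, i.e. -8748/49 + (-486/7)*q1 + (-972/35)*q2 + (-81/7)*q3 + (-36/7)*q4 = 0.
  z^8: a_8 + q1*a_7 + q2*a_6 + q3*a_5 + q4*a_4 = 0, i.e. -6561/14 + (-8748/49)*q1 + (-486/7)*q2 + (-972/35)*q3 + (-81/7)*q4 = 0.
Solving this linear system: q1 = -6, q2 = 81/7, q3 = -54/7, q4 = 81/70.
The numerator is Q*f truncated at degree 4: P0 = a_0 = -26/31; P1 = a_1 + q1*a_0 = 720/217; P2 = a_2 + q1*a_1 + q2*a_0 = -432/217; P3 = a_3 + q1*a_2 + q2*a_1 + q3*a_0 = -4680/1519; P4 = a_4 + q1*a_3 + q2*a_2 + q3*a_1 + q4*a_0 = 13554/7595.
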